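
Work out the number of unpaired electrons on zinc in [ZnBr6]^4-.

0 unpaired electrons

Summing ligand charges against the −4 overall charge gives an oxidation state of +2 for zinc.
Zn sits in group 12, so the d-electron count is 12 − 2 = 10.
In an octahedral field the d¹⁰ configuration is t₂g⁶e_g⁴, giving 0 unpaired electrons.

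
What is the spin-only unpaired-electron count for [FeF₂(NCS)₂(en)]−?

5 unpaired electrons

Summing ligand charges against the −1 overall charge gives an oxidation state of +3 for iron.
Fe sits in group 8, so the d-electron count is 8 − 3 = 5.
Counting donor atoms: 2×fluoride (monodentate) → 2 donors; 2×isothiocyanate (monodentate) → 2 donors; 1×ethylenediamine (bidentate) → 2 donors. Coordination number = 6.
The spin state decides the count: Fluoride and isothiocyanate are weak-field ligands for a first-row metal, so the complex is high-spin.
An octahedral high-spin d⁵ ion is t₂g³e_g², giving 5 unpaired electrons.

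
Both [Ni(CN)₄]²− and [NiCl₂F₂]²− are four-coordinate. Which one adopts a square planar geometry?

[Ni(CN)₄]²−

For [Ni(CN)₄]²−: Ligand charges: each cyanide is −1. With an overall charge of −2 the nickel centre must be in the +2 oxidation state. Group 10 minus oxidation state 2 gives a d⁸ configuration. Cyanide is a strong-field ligand (high in the spectrochemical series). A 3d d⁸ ion with strong-field ligands gains enough CFSE to favour square planar over tetrahedral. → square planar.
For [NiCl₂F₂]²−: Each chloride is −1; each fluoride is −1; balancing the −2 overall charge requires Ni(II). Nickel is a group-10 element; Ni(II) is therefore d⁸. Chloride and fluoride are weak-field ligands. With weak-field ligands the CFSE gain from square planar is small, so a 3d d⁸ ion takes the sterically preferred tetrahedral geometry. → tetrahedral.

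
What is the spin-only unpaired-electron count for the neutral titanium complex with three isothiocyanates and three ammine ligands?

1

Each isothiocyanate is −1; ammonia is neutral; balancing the 0 overall charge requires Ti(III).
Titanium is a group-4 element; Ti(III) is therefore d¹.
In an octahedral field the d¹ configuration is t₂g¹e_g⁰ (only one arrangement possible), giving 1 unpaired electron.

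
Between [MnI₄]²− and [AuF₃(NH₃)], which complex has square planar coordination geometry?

For [MnI₄]²−: Summing ligand charges against the −2 overall charge gives an oxidation state of +2 for manganese. Group 7 minus oxidation state 2 gives a d⁵ configuration. A high-spin d⁵ ion has zero CFSE in either geometry, so four ligands adopt the sterically favoured tetrahedral geometry. → tetrahedral.
For [AuF₃(NH₃)]: Each fluoride is −1; ammonia is neutral; balancing the 0 overall charge requires Au(III). Group 11 minus oxidation state 3 gives a d⁸ configuration. A 5d d⁸ ion has a large crystal-field splitting; square planar leaves the high-energy d_{x²−y²} orbital empty and maximises CFSE. → square planar.

[AuF₃(NH₃)]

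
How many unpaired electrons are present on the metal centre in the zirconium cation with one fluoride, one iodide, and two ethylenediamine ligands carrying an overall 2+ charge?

Ligand charges: each fluoride is −1; each iodide is −1; ethylenediamine is neutral. With an overall charge of +2 the zirconium centre must be in the +4 oxidation state.
Zr sits in group 4, so the d-electron count is 4 − 4 = 0.
Counting donor atoms: 1×fluoride (monodentate) → 1 donor; 1×iodide (monodentate) → 1 donor; 2×ethylenediamine (bidentate) → 4 donors. Coordination number = 6.
In an octahedral field the d⁰ configuration is t₂g⁰e_g⁰, giving 0 unpaired electrons.

0 unpaired electrons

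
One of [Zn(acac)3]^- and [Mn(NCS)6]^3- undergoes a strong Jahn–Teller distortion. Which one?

[Mn(NCS)6]^3-

[Zn(acac)3]^-: Summing ligand charges against the −1 overall charge gives an oxidation state of +2 for zinc. Group 12 minus oxidation state 2 gives a d¹⁰ configuration. The d¹⁰ configuration leaves the e_g set evenly filled (or empty) — no strong Jahn–Teller driving force.
[Mn(NCS)6]^3-: Summing ligand charges against the −3 overall charge gives an oxidation state of +3 for manganese. Manganese is a group-7 element; Mn(III) is therefore d⁴. Isothiocyanate is a weak-field ligand for a first-row metal, so the complex is high-spin. The t₂g³e_g¹ (high-spin) configuration has an unevenly filled e_g set; the Jahn–Teller theorem predicts a tetragonal distortion (typically axial elongation) to lift the degeneracy.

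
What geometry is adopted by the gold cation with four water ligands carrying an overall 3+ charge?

Water is neutral; balancing the +3 overall charge requires Au(III).
Group 11 minus oxidation state 3 gives a d⁸ configuration.
Coordination number: 4.
A 5d d⁸ ion has a large crystal-field splitting; square planar leaves the high-energy d_{x²−y²} orbital empty and maximises CFSE.

square planar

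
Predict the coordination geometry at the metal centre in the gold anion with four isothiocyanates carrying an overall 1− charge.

Summing ligand charges against the −1 overall charge gives an oxidation state of +3 for gold.
Au sits in group 11, so the d-electron count is 11 − 3 = 8.
With 4 monodentate ligands the coordination number is 4.
A 5d d⁸ ion has a large crystal-field splitting; square planar leaves the high-energy d_{x²−y²} orbital empty and maximises CFSE.

square planar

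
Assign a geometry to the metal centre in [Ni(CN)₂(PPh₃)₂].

Ligand charges: each cyanide is −1; triphenylphosphine is neutral. With an overall charge of 0 the nickel centre must be in the +2 oxidation state.
Group 10 minus oxidation state 2 gives a d⁸ configuration.
With 4 monodentate ligands the coordination number is 4.
Cyanide and triphenylphosphine are strong-field ligands (high in the spectrochemical series).
A 3d d⁸ ion with strong-field ligands gains enough CFSE to favour square planar over tetrahedral.

square planar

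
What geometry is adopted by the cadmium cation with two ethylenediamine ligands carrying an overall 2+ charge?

Ethylenediamine is neutral; balancing the +2 overall charge requires Cd(II).
Cd sits in group 12, so the d-electron count is 12 − 2 = 10.
Counting donor atoms: 2×ethylenediamine (bidentate) → 4 donors. Coordination number = 4.
A d¹⁰ ion has no crystal-field stabilisation preference between square planar and tetrahedral, so four ligands adopt the sterically favoured tetrahedral geometry.

tetrahedral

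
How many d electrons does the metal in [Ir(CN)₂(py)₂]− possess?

d8

Summing ligand charges against the −1 overall charge gives an oxidation state of +1 for iridium.
Ir sits in group 9, so the d-electron count is 9 − 1 = 8.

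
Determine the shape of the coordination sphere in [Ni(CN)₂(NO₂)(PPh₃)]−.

Ligand charges: each cyanide is −1; each nitro (N-bound nitrite) is −1; triphenylphosphine is neutral. With an overall charge of −1 the nickel centre must be in the +2 oxidation state.
Nickel is a group-10 element; Ni(II) is therefore d⁸.
With 4 monodentate ligands the coordination number is 4.
Cyanide, nitro (N-bound nitrite), and triphenylphosphine are strong-field ligands (high in the spectrochemical series).
A 3d d⁸ ion with strong-field ligands gains enough CFSE to favour square planar over tetrahedral.

square planar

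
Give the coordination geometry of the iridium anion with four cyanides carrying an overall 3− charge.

Summing ligand charges against the −3 overall charge gives an oxidation state of +1 for iridium.
Iridium is a group-9 element; Ir(I) is therefore d⁸.
Coordination number: 4.
A 5d d⁸ ion has a large crystal-field splitting; square planar leaves the high-energy d_{x²−y²} orbital empty and maximises CFSE.

square planar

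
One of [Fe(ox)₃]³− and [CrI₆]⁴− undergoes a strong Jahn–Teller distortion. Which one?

[CrI₆]⁴−

[Fe(ox)₃]³−: Ligand charges: each oxalate is −2. With an overall charge of −3 the iron centre must be in the +3 oxidation state. Iron is a group-8 element; Fe(III) is therefore d⁵. Oxalate is a weak-field ligand for a first-row metal, so the complex is high-spin. The d⁵ configuration leaves the e_g set evenly filled (or empty) — no strong Jahn–Teller driving force.
[CrI₆]⁴−: Each iodide is −1; balancing the −4 overall charge requires Cr(II). Group 6 minus oxidation state 2 gives a d⁴ configuration. Iodide is a weak-field ligand for a first-row metal, so the complex is high-spin. The t₂g³e_g¹ (high-spin) configuration has an unevenly filled e_g set; the Jahn–Teller theorem predicts a tetragonal distortion (typically axial elongation) to lift the degeneracy.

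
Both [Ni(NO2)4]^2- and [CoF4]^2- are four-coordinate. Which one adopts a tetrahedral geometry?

For [Ni(NO2)4]^2-: Each nitro (N-bound nitrite) is −1; balancing the −2 overall charge requires Ni(II). Ni sits in group 10, so the d-electron count is 10 − 2 = 8. Nitro (N-bound nitrite) is a strong-field ligand (high in the spectrochemical series). A 3d d⁸ ion with strong-field ligands gains enough CFSE to favour square planar over tetrahedral. → square planar.
For [CoF4]^2-: Each fluoride is −1; balancing the −2 overall charge requires Co(II). Cobalt is a group-9 element; Co(II) is therefore d⁷. For a high-spin 3d d⁷ ion with weak-field ligands the small Δₜ gives little square-planar CFSE advantage, so four ligands adopt the sterically favoured tetrahedral geometry. → tetrahedral.

[CoF4]^2-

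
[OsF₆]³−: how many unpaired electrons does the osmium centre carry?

Ligand charges: each fluoride is −1. With an overall charge of −3 the osmium centre must be in the +3 oxidation state.
Osmium is a group-8 element; Os(III) is therefore d⁵.
The spin state decides the count: a 5d ion has a large Δₒ and is invariably low-spin.
An octahedral low-spin d⁵ ion is t₂g⁵e_g⁰, giving 1 unpaired electron.

1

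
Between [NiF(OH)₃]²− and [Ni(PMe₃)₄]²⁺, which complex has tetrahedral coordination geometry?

For [NiF(OH)₃]²−: Ligand charges: each fluoride is −1; each hydroxide is −1. With an overall charge of −2 the nickel centre must be in the +2 oxidation state. Ni sits in group 10, so the d-electron count is 10 − 2 = 8. Fluoride and hydroxide are weak-field ligands. With weak-field ligands the CFSE gain from square planar is small, so a 3d d⁸ ion takes the sterically preferred tetrahedral geometry. → tetrahedral.
For [Ni(PMe₃)₄]²⁺: Trimethylphosphine is neutral; balancing the +2 overall charge requires Ni(II). Nickel is a group-10 element; Ni(II) is therefore d⁸. Trimethylphosphine is a strong-field ligand (high in the spectrochemical series). A 3d d⁸ ion with strong-field ligands gains enough CFSE to favour square planar over tetrahedral. → square planar.

[NiF(OH)₃]²−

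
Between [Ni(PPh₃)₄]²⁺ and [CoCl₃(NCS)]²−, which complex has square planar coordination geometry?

[Ni(PPh₃)₄]²⁺

For [Ni(PPh₃)₄]²⁺: Ligand charges: triphenylphosphine is neutral. With an overall charge of +2 the nickel centre must be in the +2 oxidation state. Ni sits in group 10, so the d-electron count is 10 − 2 = 8. Triphenylphosphine is a strong-field ligand (high in the spectrochemical series). A 3d d⁸ ion with strong-field ligands gains enough CFSE to favour square planar over tetrahedral. → square planar.
For [CoCl₃(NCS)]²−: Summing ligand charges against the −2 overall charge gives an oxidation state of +2 for cobalt. Group 9 minus oxidation state 2 gives a d⁷ configuration. For a high-spin 3d d⁷ ion with weak-field ligands the small Δₜ gives little square-planar CFSE advantage, so four ligands adopt the sterically favoured tetrahedral geometry. → tetrahedral.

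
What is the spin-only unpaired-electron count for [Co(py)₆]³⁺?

0

Ligand charges: pyridine is neutral. With an overall charge of +3 the cobalt centre must be in the +3 oxidation state.
Cobalt is a group-9 element; Co(III) is therefore d⁶.
The spin state decides the count: Co(III) has an exceptionally large octahedral splitting and is low-spin with essentially every ligand except fluoride.
An octahedral low-spin d⁶ ion is t₂g⁶e_g⁰, giving 0 unpaired electrons.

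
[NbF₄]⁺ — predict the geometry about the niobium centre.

Summing ligand charges against the +1 overall charge gives an oxidation state of +5 for niobium.
Nb sits in group 5, so the d-electron count is 5 − 5 = 0.
Coordination number: 4.
A d⁰ ion has no crystal-field stabilisation preference between square planar and tetrahedral, so four ligands adopt the sterically favoured tetrahedral geometry.

tetrahedral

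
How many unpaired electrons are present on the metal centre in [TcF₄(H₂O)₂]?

3

Ligand charges: each fluoride is −1; water is neutral. With an overall charge of 0 the technetium centre must be in the +4 oxidation state.
Technetium is a group-7 element; Tc(IV) is therefore d³.
In an octahedral field the d³ configuration is t₂g³e_g⁰ (only one arrangement possible), giving 3 unpaired electrons.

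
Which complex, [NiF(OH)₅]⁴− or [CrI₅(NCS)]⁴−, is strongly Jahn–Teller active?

[CrI₅(NCS)]⁴−

[NiF(OH)₅]⁴−: Summing ligand charges against the −4 overall charge gives an oxidation state of +2 for nickel. Ni sits in group 10, so the d-electron count is 10 − 2 = 8. The d⁸ configuration leaves the e_g set evenly filled (or empty) — no strong Jahn–Teller driving force.
[CrI₅(NCS)]⁴−: Summing ligand charges against the −4 overall charge gives an oxidation state of +2 for chromium. Chromium is a group-6 element; Cr(II) is therefore d⁴. Iodide and isothiocyanate are weak-field ligands for a first-row metal, so the complex is high-spin. The t₂g³e_g¹ (high-spin) configuration has an unevenly filled e_g set; the Jahn–Teller theorem predicts a tetragonal distortion (typically axial elongation) to lift the degeneracy.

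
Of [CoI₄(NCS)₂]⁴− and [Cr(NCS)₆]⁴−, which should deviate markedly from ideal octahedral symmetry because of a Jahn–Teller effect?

[CoI₄(NCS)₂]⁴−: Summing ligand charges against the −4 overall charge gives an oxidation state of +2 for cobalt. Cobalt is a group-9 element; Co(II) is therefore d⁷. Iodide and isothiocyanate are weak-field ligands for a first-row metal, so the complex is high-spin. The d⁷ configuration leaves the e_g set evenly filled (or empty) — no strong Jahn–Teller driving force.
[Cr(NCS)₆]⁴−: Ligand charges: each isothiocyanate is −1. With an overall charge of −4 the chromium centre must be in the +2 oxidation state. Chromium is a group-6 element; Cr(II) is therefore d⁴. Isothiocyanate is a weak-field ligand for a first-row metal, so the complex is high-spin. The t₂g³e_g¹ (high-spin) configuration has an unevenly filled e_g set; the Jahn–Teller theorem predicts a tetragonal distortion (typically axial elongation) to lift the degeneracy.

[Cr(NCS)₆]⁴−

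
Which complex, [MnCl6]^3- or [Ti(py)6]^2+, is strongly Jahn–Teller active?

[MnCl6]^3-: Ligand charges: each chloride is −1. With an overall charge of −3 the manganese centre must be in the +3 oxidation state. Mn sits in group 7, so the d-electron count is 7 − 3 = 4. Chloride is a weak-field ligand for a first-row metal, so the complex is high-spin. The t₂g³e_g¹ (high-spin) configuration has an unevenly filled e_g set; the Jahn–Teller theorem predicts a tetragonal distortion (typically axial elongation) to lift the degeneracy.
[Ti(py)6]^2+: Pyridine is neutral; balancing the +2 overall charge requires Ti(II). Group 4 minus oxidation state 2 gives a d² configuration. The d² configuration leaves the e_g set evenly filled (or empty) — no strong Jahn–Teller driving force.

[MnCl6]^3-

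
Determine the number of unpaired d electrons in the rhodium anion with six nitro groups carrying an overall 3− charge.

0

Summing ligand charges against the −3 overall charge gives an oxidation state of +3 for rhodium.
Group 9 minus oxidation state 3 gives a d⁶ configuration.
The spin state decides the count: a 4d ion has a large Δₒ and is invariably low-spin.
An octahedral low-spin d⁶ ion is t₂g⁶e_g⁰, giving 0 unpaired electrons.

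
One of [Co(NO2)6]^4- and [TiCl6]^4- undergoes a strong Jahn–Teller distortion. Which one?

[Co(NO2)6]^4-: Each nitro (N-bound nitrite) is −1; balancing the −4 overall charge requires Co(II). Co sits in group 9, so the d-electron count is 9 − 2 = 7. Nitro (N-bound nitrite) is a strong-field ligand (high in the spectrochemical series) for a first-row metal, so the complex is low-spin. The t₂g⁶e_g¹ (low-spin) configuration has an unevenly filled e_g set; the Jahn–Teller theorem predicts a tetragonal distortion (typically axial elongation) to lift the degeneracy.
[TiCl6]^4-: Ligand charges: each chloride is −1. With an overall charge of −4 the titanium centre must be in the +2 oxidation state. Ti sits in group 4, so the d-electron count is 4 − 2 = 2. The d² configuration leaves the e_g set evenly filled (or empty) — no strong Jahn–Teller driving force.

[Co(NO2)6]^4-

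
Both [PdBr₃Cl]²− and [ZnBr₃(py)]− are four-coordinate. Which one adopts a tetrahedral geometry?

For [PdBr₃Cl]²−: Summing ligand charges against the −2 overall charge gives an oxidation state of +2 for palladium. Pd sits in group 10, so the d-electron count is 10 − 2 = 8. A 4d d⁸ ion has a large crystal-field splitting; square planar leaves the high-energy d_{x²−y²} orbital empty and maximises CFSE. → square planar.
For [ZnBr₃(py)]−: Summing ligand charges against the −1 overall charge gives an oxidation state of +2 for zinc. Group 12 minus oxidation state 2 gives a d¹⁰ configuration. A d¹⁰ ion has no crystal-field stabilisation preference between square planar and tetrahedral, so four ligands adopt the sterically favoured tetrahedral geometry. → tetrahedral.

[ZnBr₃(py)]−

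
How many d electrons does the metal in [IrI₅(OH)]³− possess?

Summing ligand charges against the −3 overall charge gives an oxidation state of +3 for iridium.
Group 9 minus oxidation state 3 gives a d⁶ configuration.

d6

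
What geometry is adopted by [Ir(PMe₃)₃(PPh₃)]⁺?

Ligand charges: trimethylphosphine is neutral; triphenylphosphine is neutral. With an overall charge of +1 the iridium centre must be in the +1 oxidation state.
Group 9 minus oxidation state 1 gives a d⁸ configuration.
With 4 monodentate ligands the coordination number is 4.
A 5d d⁸ ion has a large crystal-field splitting; square planar leaves the high-energy d_{x²−y²} orbital empty and maximises CFSE.

square planar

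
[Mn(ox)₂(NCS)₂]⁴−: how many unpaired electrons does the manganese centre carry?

Each oxalate is −2; each isothiocyanate is −1; balancing the −4 overall charge requires Mn(II).
Manganese is a group-7 element; Mn(II) is therefore d⁵.
Counting donor atoms: 2×oxalate (bidentate) → 4 donors; 2×isothiocyanate (monodentate) → 2 donors. Coordination number = 6.
The spin state decides the count: Isothiocyanate and oxalate are weak-field ligands for a first-row metal, so the complex is high-spin.
An octahedral high-spin d⁵ ion is t₂g³e_g², giving 5 unpaired electrons.

5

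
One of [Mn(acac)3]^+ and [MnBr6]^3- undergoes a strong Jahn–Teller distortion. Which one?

[Mn(acac)3]^+: Ligand charges: each acetylacetonate is −1. With an overall charge of +1 the manganese centre must be in the +4 oxidation state. Manganese is a group-7 element; Mn(IV) is therefore d³. The d³ configuration leaves the e_g set evenly filled (or empty) — no strong Jahn–Teller driving force.
[MnBr6]^3-: Ligand charges: each bromide is −1. With an overall charge of −3 the manganese centre must be in the +3 oxidation state. Group 7 minus oxidation state 3 gives a d⁴ configuration. Bromide is a weak-field ligand for a first-row metal, so the complex is high-spin. The t₂g³e_g¹ (high-spin) configuration has an unevenly filled e_g set; the Jahn–Teller theorem predicts a tetragonal distortion (typically axial elongation) to lift the degeneracy.

[MnBr6]^3-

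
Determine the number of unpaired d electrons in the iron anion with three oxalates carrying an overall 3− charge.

Summing ligand charges against the −3 overall charge gives an oxidation state of +3 for iron.
Group 8 minus oxidation state 3 gives a d⁵ configuration.
Counting donor atoms: 3×oxalate (bidentate) → 6 donors. Coordination number = 6.
The spin state decides the count: Oxalate is a weak-field ligand for a first-row metal, so the complex is high-spin.
An octahedral high-spin d⁵ ion is t₂g³e_g², giving 5 unpaired electrons.

5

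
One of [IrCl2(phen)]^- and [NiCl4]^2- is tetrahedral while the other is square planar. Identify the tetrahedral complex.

For [IrCl2(phen)]^-: Each chloride is −1; 1,10-phenanthroline is neutral; balancing the −1 overall charge requires Ir(I). Ir sits in group 9, so the d-electron count is 9 − 1 = 8. A 5d d⁸ ion has a large crystal-field splitting; square planar leaves the high-energy d_{x²−y²} orbital empty and maximises CFSE. → square planar.
For [NiCl4]^2-: Ligand charges: each chloride is −1. With an overall charge of −2 the nickel centre must be in the +2 oxidation state. Nickel is a group-10 element; Ni(II) is therefore d⁸. Chloride is a weak-field ligand. With weak-field ligands the CFSE gain from square planar is small, so a 3d d⁸ ion takes the sterically preferred tetrahedral geometry. → tetrahedral.

[NiCl4]^2-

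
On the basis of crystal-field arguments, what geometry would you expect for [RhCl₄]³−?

square planar

Summing ligand charges against the −3 overall charge gives an oxidation state of +1 for rhodium.
Group 9 minus oxidation state 1 gives a d⁸ configuration.
Coordination number: 4.
A 4d d⁸ ion has a large crystal-field splitting; square planar leaves the high-energy d_{x²−y²} orbital empty and maximises CFSE.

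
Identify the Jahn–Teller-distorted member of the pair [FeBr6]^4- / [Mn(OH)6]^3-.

[Mn(OH)6]^3-

[FeBr6]^4-: Each bromide is −1; balancing the −4 overall charge requires Fe(II). Group 8 minus oxidation state 2 gives a d⁶ configuration. Bromide is a weak-field ligand for a first-row metal, so the complex is high-spin. The d⁶ configuration leaves the e_g set evenly filled (or empty) — no strong Jahn–Teller driving force.
[Mn(OH)6]^3-: Summing ligand charges against the −3 overall charge gives an oxidation state of +3 for manganese. Mn sits in group 7, so the d-electron count is 7 − 3 = 4. Hydroxide is a weak-field ligand for a first-row metal, so the complex is high-spin. The t₂g³e_g¹ (high-spin) configuration has an unevenly filled e_g set; the Jahn–Teller theorem predicts a tetragonal distortion (typically axial elongation) to lift the degeneracy.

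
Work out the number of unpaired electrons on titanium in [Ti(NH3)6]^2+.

Ligand charges: ammonia is neutral. With an overall charge of +2 the titanium centre must be in the +2 oxidation state.
Titanium is a group-4 element; Ti(II) is therefore d².
In an octahedral field the d² configuration is t₂g²e_g⁰ (only one arrangement possible), giving 2 unpaired electrons.

2 unpaired electrons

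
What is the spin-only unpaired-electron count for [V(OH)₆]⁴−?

Ligand charges: each hydroxide is −1. With an overall charge of −4 the vanadium centre must be in the +2 oxidation state.
Vanadium is a group-5 element; V(II) is therefore d³.
In an octahedral field the d³ configuration is t₂g³e_g⁰ (only one arrangement possible), giving 3 unpaired electrons.

3 unpaired electrons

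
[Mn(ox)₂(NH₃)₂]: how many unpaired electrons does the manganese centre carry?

Summing ligand charges against the 0 overall charge gives an oxidation state of +4 for manganese.
Mn sits in group 7, so the d-electron count is 7 − 4 = 3.
Counting donor atoms: 2×oxalate (bidentate) → 4 donors; 2×ammonia (monodentate) → 2 donors. Coordination number = 6.
In an octahedral field the d³ configuration is t₂g³e_g⁰ (only one arrangement possible), giving 3 unpaired electrons.

3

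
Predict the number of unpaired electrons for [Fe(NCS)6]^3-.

Ligand charges: each isothiocyanate is −1. With an overall charge of −3 the iron centre must be in the +3 oxidation state.
Group 8 minus oxidation state 3 gives a d⁵ configuration.
The spin state decides the count: Isothiocyanate is a weak-field ligand for a first-row metal, so the complex is high-spin.
An octahedral high-spin d⁵ ion is t₂g³e_g², giving 5 unpaired electrons.

5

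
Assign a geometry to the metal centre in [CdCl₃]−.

Summing ligand charges against the −1 overall charge gives an oxidation state of +2 for cadmium.
Cadmium is a group-12 element; Cd(II) is therefore d¹⁰.
With 3 monodentate ligands the coordination number is 3.
Three ligands around a d¹⁰ centre minimise repulsion in a trigonal-planar arrangement.

trigonal planar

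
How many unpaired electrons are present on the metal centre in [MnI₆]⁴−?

Ligand charges: each iodide is −1. With an overall charge of −4 the manganese centre must be in the +2 oxidation state.
Group 7 minus oxidation state 2 gives a d⁵ configuration.
The spin state decides the count: Iodide is a weak-field ligand for a first-row metal, so the complex is high-spin.
An octahedral high-spin d⁵ ion is t₂g³e_g², giving 5 unpaired electrons.

5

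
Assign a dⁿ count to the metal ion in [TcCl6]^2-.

d³

Summing ligand charges against the −2 overall charge gives an oxidation state of +4 for technetium.
Tc sits in group 7, so the d-electron count is 7 − 4 = 3.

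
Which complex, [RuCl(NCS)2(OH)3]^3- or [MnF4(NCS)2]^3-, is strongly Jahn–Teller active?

[RuCl(NCS)2(OH)3]^3-: Each chloride is −1; each isothiocyanate is −1; each hydroxide is −1; balancing the −3 overall charge requires Ru(III). Ruthenium is a group-8 element; Ru(III) is therefore d⁵. A 4d ion has a large Δₒ and is invariably low-spin. The d⁵ configuration leaves the e_g set evenly filled (or empty) — no strong Jahn–Teller driving force.
[MnF4(NCS)2]^3-: Each fluoride is −1; each isothiocyanate is −1; balancing the −3 overall charge requires Mn(III). Manganese is a group-7 element; Mn(III) is therefore d⁴. Fluoride and isothiocyanate are weak-field ligands for a first-row metal, so the complex is high-spin. The t₂g³e_g¹ (high-spin) configuration has an unevenly filled e_g set; the Jahn–Teller theorem predicts a tetragonal distortion (typically axial elongation) to lift the degeneracy.

[MnF4(NCS)2]^3-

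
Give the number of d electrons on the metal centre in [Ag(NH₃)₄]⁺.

Ammonia is neutral; balancing the +1 overall charge requires Ag(I).
Ag sits in group 11, so the d-electron count is 11 − 1 = 10.

d10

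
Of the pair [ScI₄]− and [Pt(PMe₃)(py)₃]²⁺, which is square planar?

For [ScI₄]−: Ligand charges: each iodide is −1. With an overall charge of −1 the scandium centre must be in the +3 oxidation state. Group 3 minus oxidation state 3 gives a d⁰ configuration. A d⁰ ion has no crystal-field stabilisation preference between square planar and tetrahedral, so four ligands adopt the sterically favoured tetrahedral geometry. → tetrahedral.
For [Pt(PMe₃)(py)₃]²⁺: Summing ligand charges against the +2 overall charge gives an oxidation state of +2 for platinum. Platinum is a group-10 element; Pt(II) is therefore d⁸. A 5d d⁸ ion has a large crystal-field splitting; square planar leaves the high-energy d_{x²−y²} orbital empty and maximises CFSE. → square planar.

[Pt(PMe₃)(py)₃]²⁺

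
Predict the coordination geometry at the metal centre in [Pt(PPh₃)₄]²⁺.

square planar

Ligand charges: triphenylphosphine is neutral. With an overall charge of +2 the platinum centre must be in the +2 oxidation state.
Platinum is a group-10 element; Pt(II) is therefore d⁸.
Coordination number: 4.
A 5d d⁸ ion has a large crystal-field splitting; square planar leaves the high-energy d_{x²−y²} orbital empty and maximises CFSE.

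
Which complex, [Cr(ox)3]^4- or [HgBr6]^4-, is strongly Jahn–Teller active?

[Cr(ox)3]^4-

[Cr(ox)3]^4-: Summing ligand charges against the −4 overall charge gives an oxidation state of +2 for chromium. Cr sits in group 6, so the d-electron count is 6 − 2 = 4. Oxalate is a weak-field ligand for a first-row metal, so the complex is high-spin. The t₂g³e_g¹ (high-spin) configuration has an unevenly filled e_g set; the Jahn–Teller theorem predicts a tetragonal distortion (typically axial elongation) to lift the degeneracy.
[HgBr6]^4-: Ligand charges: each bromide is −1. With an overall charge of −4 the mercury centre must be in the +2 oxidation state. Hg sits in group 12, so the d-electron count is 12 − 2 = 10. The d¹⁰ configuration leaves the e_g set evenly filled (or empty) — no strong Jahn–Teller driving force.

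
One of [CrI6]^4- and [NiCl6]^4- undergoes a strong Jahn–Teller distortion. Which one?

[CrI6]^4-

[CrI6]^4-: Each iodide is −1; balancing the −4 overall charge requires Cr(II). Chromium is a group-6 element; Cr(II) is therefore d⁴. Iodide is a weak-field ligand for a first-row metal, so the complex is high-spin. The t₂g³e_g¹ (high-spin) configuration has an unevenly filled e_g set; the Jahn–Teller theorem predicts a tetragonal distortion (typically axial elongation) to lift the degeneracy.
[NiCl6]^4-: Summing ligand charges against the −4 overall charge gives an oxidation state of +2 for nickel. Ni sits in group 10, so the d-electron count is 10 − 2 = 8. The d⁸ configuration leaves the e_g set evenly filled (or empty) — no strong Jahn–Teller driving force.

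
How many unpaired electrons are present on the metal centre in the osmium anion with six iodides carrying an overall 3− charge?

Summing ligand charges against the −3 overall charge gives an oxidation state of +3 for osmium.
Group 8 minus oxidation state 3 gives a d⁵ configuration.
The spin state decides the count: a 5d ion has a large Δₒ and is invariably low-spin.
An octahedral low-spin d⁵ ion is t₂g⁵e_g⁰, giving 1 unpaired electron.

1 unpaired electron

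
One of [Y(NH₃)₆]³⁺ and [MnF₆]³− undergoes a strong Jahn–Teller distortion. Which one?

[MnF₆]³−

[Y(NH₃)₆]³⁺: Ammonia is neutral; balancing the +3 overall charge requires Y(III). Group 3 minus oxidation state 3 gives a d⁰ configuration. The d⁰ configuration leaves the e_g set evenly filled (or empty) — no strong Jahn–Teller driving force.
[MnF₆]³−: Summing ligand charges against the −3 overall charge gives an oxidation state of +3 for manganese. Group 7 minus oxidation state 3 gives a d⁴ configuration. Fluoride is a weak-field ligand for a first-row metal, so the complex is high-spin. The t₂g³e_g¹ (high-spin) configuration has an unevenly filled e_g set; the Jahn–Teller theorem predicts a tetragonal distortion (typically axial elongation) to lift the degeneracy.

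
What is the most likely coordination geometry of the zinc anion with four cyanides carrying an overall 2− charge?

tetrahedral

Ligand charges: each cyanide is −1. With an overall charge of −2 the zinc centre must be in the +2 oxidation state.
Group 12 minus oxidation state 2 gives a d¹⁰ configuration.
Coordination number: 4.
A d¹⁰ ion has no crystal-field stabilisation preference between square planar and tetrahedral, so four ligands adopt the sterically favoured tetrahedral geometry.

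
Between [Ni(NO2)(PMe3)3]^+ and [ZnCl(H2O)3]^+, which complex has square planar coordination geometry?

For [Ni(NO2)(PMe3)3]^+: Summing ligand charges against the +1 overall charge gives an oxidation state of +2 for nickel. Ni sits in group 10, so the d-electron count is 10 − 2 = 8. Nitro (N-bound nitrite) and trimethylphosphine are strong-field ligands (high in the spectrochemical series). A 3d d⁸ ion with strong-field ligands gains enough CFSE to favour square planar over tetrahedral. → square planar.
For [ZnCl(H2O)3]^+: Each chloride is −1; water is neutral; balancing the +1 overall charge requires Zn(II). Zn sits in group 12, so the d-electron count is 12 − 2 = 10. A d¹⁰ ion has no crystal-field stabilisation preference between square planar and tetrahedral, so four ligands adopt the sterically favoured tetrahedral geometry. → tetrahedral.

[Ni(NO2)(PMe3)3]^+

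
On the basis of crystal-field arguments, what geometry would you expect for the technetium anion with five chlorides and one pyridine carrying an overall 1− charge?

octahedral

Ligand charges: each chloride is −1; pyridine is neutral. With an overall charge of −1 the technetium centre must be in the +4 oxidation state.
Tc sits in group 7, so the d-electron count is 7 − 4 = 3.
With 6 monodentate ligands the coordination number is 6.
Six donors around a single metal centre give an octahedral coordination sphere.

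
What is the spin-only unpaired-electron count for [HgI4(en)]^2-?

Ligand charges: each iodide is −1; ethylenediamine is neutral. With an overall charge of −2 the mercury centre must be in the +2 oxidation state.
Group 12 minus oxidation state 2 gives a d¹⁰ configuration.
Counting donor atoms: 4×iodide (monodentate) → 4 donors; 1×ethylenediamine (bidentate) → 2 donors. Coordination number = 6.
In an octahedral field the d¹⁰ configuration is t₂g⁶e_g⁴, giving 0 unpaired electrons.

0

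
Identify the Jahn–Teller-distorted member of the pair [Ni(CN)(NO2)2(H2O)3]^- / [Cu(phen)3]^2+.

[Ni(CN)(NO2)2(H2O)3]^-: Summing ligand charges against the −1 overall charge gives an oxidation state of +2 for nickel. Ni sits in group 10, so the d-electron count is 10 − 2 = 8. The d⁸ configuration leaves the e_g set evenly filled (or empty) — no strong Jahn–Teller driving force.
[Cu(phen)3]^2+: Summing ligand charges against the +2 overall charge gives an oxidation state of +2 for copper. Copper is a group-11 element; Cu(II) is therefore d⁹. The t₂g⁶e_g³ configuration has an unevenly filled e_g set; the Jahn–Teller theorem predicts a tetragonal distortion (typically axial elongation) to lift the degeneracy.

[Cu(phen)3]^2+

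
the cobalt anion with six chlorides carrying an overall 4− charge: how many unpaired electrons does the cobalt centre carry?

3

Summing ligand charges against the −4 overall charge gives an oxidation state of +2 for cobalt.
Group 9 minus oxidation state 2 gives a d⁷ configuration.
The spin state decides the count: Chloride is a weak-field ligand for a first-row metal, so the complex is high-spin.
An octahedral high-spin d⁷ ion is t₂g⁵e_g², giving 3 unpaired electrons.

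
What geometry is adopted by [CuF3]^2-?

trigonal planar

Each fluoride is −1; balancing the −2 overall charge requires Cu(I).
Copper is a group-11 element; Cu(I) is therefore d¹⁰.
With 3 monodentate ligands the coordination number is 3.
Three ligands around a d¹⁰ centre minimise repulsion in a trigonal-planar arrangement.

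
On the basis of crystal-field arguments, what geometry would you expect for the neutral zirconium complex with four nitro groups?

tetrahedral

Ligand charges: each nitro (N-bound nitrite) is −1. With an overall charge of 0 the zirconium centre must be in the +4 oxidation state.
Group 4 minus oxidation state 4 gives a d⁰ configuration.
Coordination number: 4.
A d⁰ ion has no crystal-field stabilisation preference between square planar and tetrahedral, so four ligands adopt the sterically favoured tetrahedral geometry.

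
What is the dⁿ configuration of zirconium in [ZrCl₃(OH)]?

Summing ligand charges against the 0 overall charge gives an oxidation state of +4 for zirconium.
Zirconium is a group-4 element; Zr(IV) is therefore d⁰.

d⁰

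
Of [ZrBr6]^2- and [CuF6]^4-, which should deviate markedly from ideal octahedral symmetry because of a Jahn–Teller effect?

[CuF6]^4-

[ZrBr6]^2-: Ligand charges: each bromide is −1. With an overall charge of −2 the zirconium centre must be in the +4 oxidation state. Group 4 minus oxidation state 4 gives a d⁰ configuration. The d⁰ configuration leaves the e_g set evenly filled (or empty) — no strong Jahn–Teller driving force.
[CuF6]^4-: Summing ligand charges against the −4 overall charge gives an oxidation state of +2 for copper. Cu sits in group 11, so the d-electron count is 11 − 2 = 9. The t₂g⁶e_g³ configuration has an unevenly filled e_g set; the Jahn–Teller theorem predicts a tetragonal distortion (typically axial elongation) to lift the degeneracy.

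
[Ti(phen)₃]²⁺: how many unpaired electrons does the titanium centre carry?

2 unpaired electrons

Summing ligand charges against the +2 overall charge gives an oxidation state of +2 for titanium.
Ti sits in group 4, so the d-electron count is 4 − 2 = 2.
Counting donor atoms: 3×1,10-phenanthroline (bidentate) → 6 donors. Coordination number = 6.
In an octahedral field the d² configuration is t₂g²e_g⁰ (only one arrangement possible), giving 2 unpaired electrons.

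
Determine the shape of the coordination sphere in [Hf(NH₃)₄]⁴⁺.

Summing ligand charges against the +4 overall charge gives an oxidation state of +4 for hafnium.
Group 4 minus oxidation state 4 gives a d⁰ configuration.
With 4 monodentate ligands the coordination number is 4.
A d⁰ ion has no crystal-field stabilisation preference between square planar and tetrahedral, so four ligands adopt the sterically favoured tetrahedral geometry.

tetrahedral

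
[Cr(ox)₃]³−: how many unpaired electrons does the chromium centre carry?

Summing ligand charges against the −3 overall charge gives an oxidation state of +3 for chromium.
Cr sits in group 6, so the d-electron count is 6 − 3 = 3.
Counting donor atoms: 3×oxalate (bidentate) → 6 donors. Coordination number = 6.
In an octahedral field the d³ configuration is t₂g³e_g⁰ (only one arrangement possible), giving 3 unpaired electrons.

3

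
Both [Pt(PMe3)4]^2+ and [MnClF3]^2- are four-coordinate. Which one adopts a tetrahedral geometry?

[MnClF3]^2-

For [Pt(PMe3)4]^2+: Trimethylphosphine is neutral; balancing the +2 overall charge requires Pt(II). Platinum is a group-10 element; Pt(II) is therefore d⁸. A 5d d⁸ ion has a large crystal-field splitting; square planar leaves the high-energy d_{x²−y²} orbital empty and maximises CFSE. → square planar.
For [MnClF3]^2-: Each chloride is −1; each fluoride is −1; balancing the −2 overall charge requires Mn(II). Mn sits in group 7, so the d-electron count is 7 − 2 = 5. A high-spin d⁵ ion has zero CFSE in either geometry, so four ligands adopt the sterically favoured tetrahedral geometry. → tetrahedral.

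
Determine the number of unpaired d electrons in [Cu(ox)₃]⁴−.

1 unpaired electron

Each oxalate is −2; balancing the −4 overall charge requires Cu(II).
Group 11 minus oxidation state 2 gives a d⁹ configuration.
Counting donor atoms: 3×oxalate (bidentate) → 6 donors. Coordination number = 6.
In an octahedral field the d⁹ configuration is t₂g⁶e_g³ (only one arrangement possible), giving 1 unpaired electron.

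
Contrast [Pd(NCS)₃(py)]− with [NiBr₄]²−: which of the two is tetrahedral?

For [Pd(NCS)₃(py)]−: Ligand charges: each isothiocyanate is −1; pyridine is neutral. With an overall charge of −1 the palladium centre must be in the +2 oxidation state. Group 10 minus oxidation state 2 gives a d⁸ configuration. A 4d d⁸ ion has a large crystal-field splitting; square planar leaves the high-energy d_{x²−y²} orbital empty and maximises CFSE. → square planar.
For [NiBr₄]²−: Ligand charges: each bromide is −1. With an overall charge of −2 the nickel centre must be in the +2 oxidation state. Group 10 minus oxidation state 2 gives a d⁸ configuration. Bromide is a weak-field ligand. With weak-field ligands the CFSE gain from square planar is small, so a 3d d⁸ ion takes the sterically preferred tetrahedral geometry. → tetrahedral.

[NiBr₄]²−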